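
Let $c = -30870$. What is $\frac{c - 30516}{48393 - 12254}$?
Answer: $- \frac{61386}{36139} \approx -1.6986$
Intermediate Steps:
$\frac{c - 30516}{48393 - 12254} = \frac{-30870 - 30516}{48393 - 12254} = - \frac{61386}{36139}$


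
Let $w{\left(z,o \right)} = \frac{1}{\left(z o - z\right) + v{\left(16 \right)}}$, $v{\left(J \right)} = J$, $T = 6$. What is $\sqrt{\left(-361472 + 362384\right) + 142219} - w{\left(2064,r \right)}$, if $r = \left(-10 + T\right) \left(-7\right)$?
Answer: $- \frac{1}{55744} + \sqrt{143131} \approx 378.33$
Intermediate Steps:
$r = 28$ ($r = \left(-10 + 6\right) \left(-7\right) = \left(-4\right) \left(-7\right) = 28$)
$w{\left(z,o \right)} = \frac{1}{16 - z + o z}$ ($w{\left(z,o \right)} = \frac{1}{\left(z o - z\right) + 16} = \frac{1}{\left(o z - z\right) + 16} = \frac{1}{\left(- z + o z\right) + 16} = \frac{1}{16 - z + o z}$)
$\sqrt{\left(-361472 + 362384\right) + 142219} - w{\left(2064,r \right)} = \sqrt{\left(-361472 + 362384\right) + 142219} - \frac{1}{16 - 2064 + 28 \cdot 2064} = \sqrt{912 + 142219} - \frac{1}{16 - 2064 + 57792} = \sqrt{143131} - \frac{1}{55744} = - \frac{1}{55744} + \sqrt{143131}$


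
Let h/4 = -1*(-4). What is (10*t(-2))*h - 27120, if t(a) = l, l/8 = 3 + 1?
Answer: -22000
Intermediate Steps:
h = 16 (h = 4*(-1*(-4)) = 4*4 = 16)
l = 32 (l = 8*(3 + 1) = 8*4 = 32)
t(a) = 32
(10*t(-2))*h - 27120 = (10*32)*16 - 27120 = 320*16 - 27120 = 5120 - 27120 = -22000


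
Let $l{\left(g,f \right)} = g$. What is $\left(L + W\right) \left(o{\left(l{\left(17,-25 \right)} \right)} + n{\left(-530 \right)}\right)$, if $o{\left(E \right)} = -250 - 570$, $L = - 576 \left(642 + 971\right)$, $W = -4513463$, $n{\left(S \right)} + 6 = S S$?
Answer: $-1524317028774$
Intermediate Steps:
$n{\left(S \right)} = -6 + S^{2}$ ($n{\left(S \right)} = -6 + S S = -6 + S^{2}$)
$L = -929088$ ($L = \left(-576\right) 1613 = -929088$)
$o{\left(E \right)} = -820$
$\left(L + W\right) \left(o{\left(l{\left(17,-25 \right)} \right)} + n{\left(-530 \right)}\right) = \left(-929088 - 4513463\right) \left(-820 - \left(6 - \left(-530\right)^{2}\right)\right) = - 5442551 \left(-820 + \left(-6 + 280900\right)\right) = - 5442551 \left(-820 + 280894\right) = \left(-5442551\right) 280074 = -1524317028774$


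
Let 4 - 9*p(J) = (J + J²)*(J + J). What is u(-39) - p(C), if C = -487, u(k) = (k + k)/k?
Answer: -230528254/9 ≈ -2.5614e+7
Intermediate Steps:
u(k) = 2 (u(k) = (2*k)/k = 2)
p(J) = 4/9 - 2*J*(J + J²)/9 (p(J) = 4/9 - (J + J²)*(J + J)/9 = 4/9 - (J + J²)*2*J/9 = 4/9 - 2*J*(J + J²)/9)
u(-39) - p(C) = 2 - (4/9 - 2/9*(-487)² - 2/9*(-487)³) = 2 - (4/9 - 2/9*237169 - 2/9*(-115501303)) = 2 - (4/9 - 474338/9 + 231002606/9) = 2 - 1*230528272/9 = 2 - 230528272/9 = -230528254/9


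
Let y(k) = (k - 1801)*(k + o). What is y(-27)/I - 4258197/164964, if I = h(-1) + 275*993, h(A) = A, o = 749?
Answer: -230087502367/7507896556 ≈ -30.646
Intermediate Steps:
I = 273074 (I = -1 + 275*993 = -1 + 273075 = 273074)
y(k) = (-1801 + k)*(749 + k) (y(k) = (k - 1801)*(k + 749) = (-1801 + k)*(749 + k))
y(-27)/I - 4258197/164964 = (-1348949 + (-27)² - 1052*(-27))/273074 - 4258197/164964 = (-1348949 + 729 + 28404)*(1/273074) - 4258197*1/164964 = -1319816*1/273074 - 1419399/54988 = -659908/136537 - 1419399/54988 = -230087502367/7507896556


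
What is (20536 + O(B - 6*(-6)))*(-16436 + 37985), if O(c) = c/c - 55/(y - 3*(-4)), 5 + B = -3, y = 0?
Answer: 1769812187/4 ≈ 4.4245e+8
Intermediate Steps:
B = -8 (B = -5 - 3 = -8)
O(c) = -43/12 (O(c) = c/c - 55/(0 - 3*(-4)) = 1 - 55/(0 + 12) = 1 - 55/12 = -43/12)
(20536 + O(B - 6*(-6)))*(-16436 + 37985) = (20536 - 43/12)*(-16436 + 37985) = (246389/12)*21549 = 1769812187/4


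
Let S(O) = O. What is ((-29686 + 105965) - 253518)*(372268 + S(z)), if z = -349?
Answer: -65918551641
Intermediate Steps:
((-29686 + 105965) - 253518)*(372268 + S(z)) = ((-29686 + 105965) - 253518)*(372268 - 349) = (76279 - 253518)*371919 = -177239*371919 = -65918551641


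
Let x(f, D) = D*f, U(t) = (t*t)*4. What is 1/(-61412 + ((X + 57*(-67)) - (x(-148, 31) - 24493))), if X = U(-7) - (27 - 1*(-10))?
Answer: -1/35991 ≈ -2.7785e-5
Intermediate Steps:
U(t) = 4*t² (U(t) = t²*4 = 4*t²)
X = 159 (X = 4*(-7)² - (27 - 1*(-10)) = 4*49 - (27 + 10) = 196 - 1*37 = 196 - 37 = 159)
1/(-61412 + ((X + 57*(-67)) - (x(-148, 31) - 24493))) = 1/(-61412 + ((159 + 57*(-67)) - (31*(-148) - 24493))) = 1/(-61412 + ((159 - 3819) - (-4588 - 24493))) = 1/(-61412 + (-3660 - 1*(-29081))) = 1/(-61412 + (-3660 + 29081)) = 1/(-61412 + 25421) = 1/(-35991) = -1/35991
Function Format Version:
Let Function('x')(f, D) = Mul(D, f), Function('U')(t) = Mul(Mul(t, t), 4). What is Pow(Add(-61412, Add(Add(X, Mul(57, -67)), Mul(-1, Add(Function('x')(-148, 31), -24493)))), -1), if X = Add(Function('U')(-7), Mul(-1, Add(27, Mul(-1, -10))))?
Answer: Rational(-1, 35991) ≈ -2.7785e-5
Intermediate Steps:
Function('U')(t) = Mul(4, Pow(t, 2)) (Function('U')(t) = Mul(Pow(t, 2), 4) = Mul(4, Pow(t, 2)))
X = 159 (X = Add(Mul(4, Pow(-7, 2)), Mul(-1, Add(27, Mul(-1, -10)))) = Add(Mul(4, 49), Mul(-1, Add(27, 10))) = Add(196, Mul(-1, 37)) = Add(196, -37) = 159)
Pow(Add(-61412, Add(Add(X, Mul(57, -67)), Mul(-1, Add(Function('x')(-148, 31), -24493)))), -1) = Pow(Add(-61412, Add(Add(159, Mul(57, -67)), Mul(-1, Add(Mul(31, -148), -24493)))), -1) = Pow(Add(-61412, Add(Add(159, -3819), Mul(-1, Add(-4588, -24493)))), -1) = Pow(Add(-61412, Add(-3660, Mul(-1, -29081))), -1) = Pow(Add(-61412, Add(-3660, 29081)), -1) = Pow(Add(-61412, 25421), -1) = Pow(-35991, -1) = Rational(-1, 35991)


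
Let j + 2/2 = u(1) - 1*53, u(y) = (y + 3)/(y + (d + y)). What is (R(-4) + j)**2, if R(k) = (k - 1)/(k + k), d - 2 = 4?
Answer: 178929/64 ≈ 2795.8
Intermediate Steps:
d = 6 (d = 2 + 4 = 6)
R(k) = (-1 + k)/(2*k) (R(k) = (-1 + k)/((2*k)) = (-1 + k)*(1/(2*k)) = (-1 + k)/(2*k))
u(y) = (3 + y)/(6 + 2*y) (u(y) = (y + 3)/(y + (6 + y)) = (3 + y)/(6 + 2*y))
j = -107/2 (j = -1 + (1/2 - 1*53) = -1 + (1/2 - 53) = -1 - 105/2 = -107/2 ≈ -53.500)
(R(-4) + j)**2 = ((1/2)*(-1 - 4)/(-4) - 107/2)**2 = ((1/2)*(-1/4)*(-5) - 107/2)**2 = (5/8 - 107/2)**2 = (-423/8)**2 = 178929/64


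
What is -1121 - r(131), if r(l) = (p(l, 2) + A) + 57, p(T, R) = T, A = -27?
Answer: -1282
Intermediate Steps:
r(l) = 30 + l (r(l) = (l - 27) + 57 = (-27 + l) + 57 = 30 + l)
-1121 - r(131) = -1121 - (30 + 131) = -1121 - 1*161 = -1121 - 161 = -1282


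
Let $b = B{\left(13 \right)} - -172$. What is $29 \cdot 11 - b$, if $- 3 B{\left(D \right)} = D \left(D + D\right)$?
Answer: $\frac{779}{3} \approx 259.67$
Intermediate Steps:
$B{\left(D \right)} = - \frac{2 D^{2}}{3}$ ($B{\left(D \right)} = - \frac{D \left(D + D\right)}{3} = - \frac{D 2 D}{3} = - \frac{2 D^{2}}{3}$)
$b = \frac{178}{3}$ ($b = - \frac{2 \cdot 13^{2}}{3} - -172 = \left(- \frac{2}{3}\right) 169 + 172 = - \frac{338}{3} + 172 = \frac{178}{3} \approx 59.333$)
$29 \cdot 11 - b = 29 \cdot 11 - \frac{178}{3} = 319 - \frac{178}{3} = \frac{779}{3}$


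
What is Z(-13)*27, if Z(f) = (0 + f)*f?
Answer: 4563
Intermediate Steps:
Z(f) = f² (Z(f) = f*f = f²)
Z(-13)*27 = (-13)²*27 = 169*27 = 4563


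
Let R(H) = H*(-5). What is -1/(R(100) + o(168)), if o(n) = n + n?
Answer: 1/164 ≈ 0.0060976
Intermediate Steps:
R(H) = -5*H
o(n) = 2*n
-1/(R(100) + o(168)) = -1/(-5*100 + 2*168) = -1/(-500 + 336) = -1/(-164) = -1*(-1/164) = 1/164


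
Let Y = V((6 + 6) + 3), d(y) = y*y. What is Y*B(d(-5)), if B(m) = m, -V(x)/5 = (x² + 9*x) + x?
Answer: -46875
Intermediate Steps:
d(y) = y²
V(x) = -50*x - 5*x² (V(x) = -5*((x² + 9*x) + x) = -5*(x² + 10*x) = -50*x - 5*x²)
Y = -1875 (Y = -5*((6 + 6) + 3)*(10 + ((6 + 6) + 3)) = -5*(12 + 3)*(10 + (12 + 3)) = -5*15*(10 + 15) = -5*15*25 = -1875)
Y*B(d(-5)) = -1875*(-5)² = -1875*25 = -46875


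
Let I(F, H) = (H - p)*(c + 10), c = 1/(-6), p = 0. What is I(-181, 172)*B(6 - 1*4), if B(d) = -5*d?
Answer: -50740/3 ≈ -16913.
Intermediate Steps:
c = -1/6 ≈ -0.16667
I(F, H) = 59*H/6 (I(F, H) = (H - 1*0)*(-1/6 + 10) = (H + 0)*(59/6) = H*(59/6) = 59*H/6)
I(-181, 172)*B(6 - 1*4) = ((59/6)*172)*(-5*(6 - 1*4)) = 5074*(-5*(6 - 4))/3 = 5074*(-5*2)/3 = (5074/3)*(-10) = -50740/3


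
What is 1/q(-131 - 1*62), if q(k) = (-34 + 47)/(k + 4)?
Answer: -189/13 ≈ -14.538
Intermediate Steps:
q(k) = 13/(4 + k)
1/q(-131 - 1*62) = 1/(13/(4 + (-131 - 1*62))) = 1/(13/(4 + (-131 - 62))) = 1/(13/(4 - 193)) = 1/(13/(-189)) = 1/(13*(-1/189)) = 1/(-13/189) = -189/13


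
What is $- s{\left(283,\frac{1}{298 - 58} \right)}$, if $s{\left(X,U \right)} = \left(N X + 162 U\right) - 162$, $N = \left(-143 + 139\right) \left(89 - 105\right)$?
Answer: $- \frac{718027}{40} \approx -17951.0$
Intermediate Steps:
$N = 64$ ($N = \left(-4\right) \left(-16\right) = 64$)
$s{\left(X,U \right)} = -162 + 64 X + 162 U$ ($s{\left(X,U \right)} = \left(64 X + 162 U\right) - 162 = -162 + 64 X + 162 U$)
$- s{\left(283,\frac{1}{298 - 58} \right)} = - (-162 + 64 \cdot 283 + \frac{162}{298 - 58}) = - (-162 + 18112 + \frac{162}{240}) = - (-162 + 18112 + 162 \cdot \frac{1}{240}) = - (-162 + 18112 + \frac{27}{40}) = \left(-1\right) \frac{718027}{40} = - \frac{718027}{40}$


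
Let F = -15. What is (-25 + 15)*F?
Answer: 150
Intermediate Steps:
(-25 + 15)*F = (-25 + 15)*(-15) = -10*(-15) = 150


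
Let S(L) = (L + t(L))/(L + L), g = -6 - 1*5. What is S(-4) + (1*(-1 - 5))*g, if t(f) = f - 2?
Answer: 269/4 ≈ 67.250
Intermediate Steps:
t(f) = -2 + f
g = -11 (g = -6 - 5 = -11)
S(L) = (-2 + 2*L)/(2*L) (S(L) = (L + (-2 + L))/(L + L) = (-2 + 2*L)/((2*L)) = (-2 + 2*L)*(1/(2*L)) = (-2 + 2*L)/(2*L))
S(-4) + (1*(-1 - 5))*g = (-1 - 4)/(-4) + (1*(-1 - 5))*(-11) = -¼*(-5) + (1*(-6))*(-11) = 5/4 - 6*(-11) = 5/4 + 66 = 269/4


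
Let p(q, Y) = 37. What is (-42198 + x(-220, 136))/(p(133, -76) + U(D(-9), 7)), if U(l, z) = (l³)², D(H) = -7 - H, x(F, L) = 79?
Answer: -42119/101 ≈ -417.02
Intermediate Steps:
U(l, z) = l⁶
(-42198 + x(-220, 136))/(p(133, -76) + U(D(-9), 7)) = (-42198 + 79)/(37 + (-7 - 1*(-9))⁶) = -42119/(37 + (-7 + 9)⁶) = -42119/(37 + 2⁶) = -42119/(37 + 64) = -42119/101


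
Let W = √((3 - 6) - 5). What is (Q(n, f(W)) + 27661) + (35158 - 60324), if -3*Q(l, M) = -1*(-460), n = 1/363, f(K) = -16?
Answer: 7025/3 ≈ 2341.7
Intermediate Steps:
W = 2*I*√2 (W = √(-3 - 5) = √(-8) = 2*I*√2 ≈ 2.8284*I)
n = 1/363 ≈ 0.0027548
Q(l, M) = -460/3 (Q(l, M) = -(-1)*(-460)/3 = -⅓*460 = -460/3)
(Q(n, f(W)) + 27661) + (35158 - 60324) = (-460/3 + 27661) + (35158 - 60324) = 82523/3 - 25166 = 7025/3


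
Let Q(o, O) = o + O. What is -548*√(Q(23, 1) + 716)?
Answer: -1096*√185 ≈ -14907.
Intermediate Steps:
Q(o, O) = O + o
-548*√(Q(23, 1) + 716) = -548*√((1 + 23) + 716) = -548*√(24 + 716) = -1096*√185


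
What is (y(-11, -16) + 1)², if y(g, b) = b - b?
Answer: 1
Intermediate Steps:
y(g, b) = 0
(y(-11, -16) + 1)² = (0 + 1)² = 1² = 1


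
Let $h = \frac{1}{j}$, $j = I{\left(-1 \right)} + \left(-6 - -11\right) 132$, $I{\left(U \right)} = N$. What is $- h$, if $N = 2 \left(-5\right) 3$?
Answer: $- \frac{1}{630} \approx -0.0015873$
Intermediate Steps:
$N = -30$ ($N = \left(-10\right) 3 = -30$)
$I{\left(U \right)} = -30$
$j = 630$ ($j = -30 + \left(-6 - -11\right) 132 = -30 + \left(-6 + \left(-7 + 18\right)\right) 132 = -30 + \left(-6 + 11\right) 132 = -30 + 5 \cdot 132 = -30 + 660 = 630$)
$h = \frac{1}{630} \approx 0.0015873$
$- h = \left(-1\right) \frac{1}{630} = - \frac{1}{630}$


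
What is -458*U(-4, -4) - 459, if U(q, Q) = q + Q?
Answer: 3205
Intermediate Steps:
U(q, Q) = Q + q
-458*U(-4, -4) - 459 = -458*(-4 - 4) - 459 = -458*(-8) - 459 = 3664 - 459 = 3205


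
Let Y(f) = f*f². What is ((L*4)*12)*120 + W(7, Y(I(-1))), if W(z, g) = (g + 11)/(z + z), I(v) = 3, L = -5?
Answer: -201581/7 ≈ -28797.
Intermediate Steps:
Y(f) = f³
W(z, g) = (11 + g)/(2*z) (W(z, g) = (11 + g)/((2*z)) = (11 + g)*(1/(2*z)) = (11 + g)/(2*z))
((L*4)*12)*120 + W(7, Y(I(-1))) = (-5*4*12)*120 + (½)*(11 + 3³)/7 = -20*12*120 + (½)*(⅐)*(11 + 27) = -240*120 + (½)*(⅐)*38 = -28800 + 19/7 = -201581/7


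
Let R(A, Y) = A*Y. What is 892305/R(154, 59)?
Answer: 892305/9086 ≈ 98.207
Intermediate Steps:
892305/R(154, 59) = 892305/((154*59)) = 892305/9086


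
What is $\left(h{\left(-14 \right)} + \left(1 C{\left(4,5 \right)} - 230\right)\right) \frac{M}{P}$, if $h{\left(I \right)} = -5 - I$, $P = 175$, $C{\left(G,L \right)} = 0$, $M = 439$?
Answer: $- \frac{97019}{175} \approx -554.39$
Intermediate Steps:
$\left(h{\left(-14 \right)} + \left(1 C{\left(4,5 \right)} - 230\right)\right) \frac{M}{P} = \left(\left(-5 - -14\right) + \left(1 \cdot 0 - 230\right)\right) \frac{439}{175} = \left(\left(-5 + 14\right) + \left(0 - 230\right)\right) 439 \cdot \frac{1}{175} = \left(9 - 230\right) \frac{439}{175} = \left(-221\right) \frac{439}{175} = - \frac{97019}{175}$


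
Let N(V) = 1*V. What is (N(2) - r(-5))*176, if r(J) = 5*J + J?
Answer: 5632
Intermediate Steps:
r(J) = 6*J
N(V) = V
(N(2) - r(-5))*176 = (2 - 6*(-5))*176 = (2 - 1*(-30))*176 = (2 + 30)*176 = 32*176 = 5632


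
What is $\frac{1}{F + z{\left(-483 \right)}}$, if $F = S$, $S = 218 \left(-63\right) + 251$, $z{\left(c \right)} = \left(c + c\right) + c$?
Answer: $- \frac{1}{14932} \approx -6.697 \cdot 10^{-5}$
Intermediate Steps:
$z{\left(c \right)} = 3 c$ ($z{\left(c \right)} = 2 c + c = 3 c$)
$S = -13483$ ($S = -13734 + 251 = -13483$)
$F = -13483$
$\frac{1}{F + z{\left(-483 \right)}} = \frac{1}{-13483 + 3 \left(-483\right)} = \frac{1}{-13483 - 1449} = \frac{1}{-14932} = - \frac{1}{14932}$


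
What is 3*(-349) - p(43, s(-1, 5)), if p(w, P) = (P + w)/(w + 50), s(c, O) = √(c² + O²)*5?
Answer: -97414/93 - 5*√26/93 ≈ -1047.7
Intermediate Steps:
s(c, O) = 5*√(O² + c²) (s(c, O) = √(O² + c²)*5 = 5*√(O² + c²))
p(w, P) = (P + w)/(50 + w)
3*(-349) - p(43, s(-1, 5)) = 3*(-349) - (5*√(5² + (-1)²) + 43)/(50 + 43) = -1047 - (5*√(25 + 1) + 43)/93 = -1047 - (5*√26 + 43)/93 = -1047 - (43 + 5*√26)/93 = -1047 - (43/93 + 5*√26/93) = -1047 + (-43/93 - 5*√26/93) = -97414/93 - 5*√26/93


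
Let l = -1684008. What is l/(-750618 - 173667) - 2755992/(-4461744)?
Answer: 139735203551/57276709070 ≈ 2.4397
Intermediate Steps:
l/(-750618 - 173667) - 2755992/(-4461744) = -1684008/(-750618 - 173667) - 2755992/(-4461744) = -1684008/(-924285) - 2755992*(-1/4461744) = -1684008*(-1/924285) + 114833/185906 = 561336/308095 + 114833/185906 = 139735203551/57276709070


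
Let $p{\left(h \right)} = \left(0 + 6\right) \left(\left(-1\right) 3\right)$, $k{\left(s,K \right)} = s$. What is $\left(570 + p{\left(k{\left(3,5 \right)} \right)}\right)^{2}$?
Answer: $304704$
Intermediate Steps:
$p{\left(h \right)} = -18$ ($p{\left(h \right)} = 6 \left(-3\right) = -18$)
$\left(570 + p{\left(k{\left(3,5 \right)} \right)}\right)^{2} = \left(570 - 18\right)^{2} = 552^{2} = 304704$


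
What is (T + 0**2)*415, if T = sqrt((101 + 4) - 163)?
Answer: 415*I*sqrt(58) ≈ 3160.5*I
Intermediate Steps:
T = I*sqrt(58) (T = sqrt(105 - 163) = sqrt(-58) = I*sqrt(58) ≈ 7.6158*I)
(T + 0**2)*415 = (I*sqrt(58) + 0**2)*415 = (I*sqrt(58) + 0)*415 = (I*sqrt(58))*415 = 415*I*sqrt(58)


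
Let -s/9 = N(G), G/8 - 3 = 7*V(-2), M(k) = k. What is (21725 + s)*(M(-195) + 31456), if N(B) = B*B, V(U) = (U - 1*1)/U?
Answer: -2602509511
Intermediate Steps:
V(U) = (-1 + U)/U (V(U) = (U - 1)/U = (-1 + U)/U)
G = 108 (G = 24 + 8*(7*((-1 - 2)/(-2))) = 24 + 8*(7*(-½*(-3))) = 24 + 8*(7*(3/2)) = 24 + 8*(21/2) = 24 + 84 = 108)
N(B) = B²
s = -104976 (s = -9*108² = -9*11664 = -104976)
(21725 + s)*(M(-195) + 31456) = (21725 - 104976)*(-195 + 31456) = -83251*31261 = -2602509511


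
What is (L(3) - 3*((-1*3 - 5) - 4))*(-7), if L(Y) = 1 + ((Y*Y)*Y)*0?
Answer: -259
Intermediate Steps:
L(Y) = 1 (L(Y) = 1 + (Y**2*Y)*0 = 1 + Y**3*0 = 1 + 0 = 1)
(L(3) - 3*((-1*3 - 5) - 4))*(-7) = (1 - 3*((-1*3 - 5) - 4))*(-7) = (1 - 3*((-3 - 5) - 4))*(-7) = (1 - 3*(-8 - 4))*(-7) = (1 - 3*(-12))*(-7) = (1 + 36)*(-7) = 37*(-7) = -259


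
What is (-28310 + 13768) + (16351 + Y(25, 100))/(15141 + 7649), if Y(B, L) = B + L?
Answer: -165697852/11395 ≈ -14541.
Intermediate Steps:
(-28310 + 13768) + (16351 + Y(25, 100))/(15141 + 7649) = (-28310 + 13768) + (16351 + (25 + 100))/(15141 + 7649) = -14542 + (16351 + 125)/22790 = -14542 + 16476*(1/22790) = -14542 + 8238/11395 = -165697852/11395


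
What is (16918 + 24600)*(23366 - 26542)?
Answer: -131861168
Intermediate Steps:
(16918 + 24600)*(23366 - 26542) = 41518*(-3176) = -131861168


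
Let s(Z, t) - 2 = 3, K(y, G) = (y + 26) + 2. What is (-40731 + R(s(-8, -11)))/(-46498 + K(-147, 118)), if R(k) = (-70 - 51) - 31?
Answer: 40883/46617 ≈ 0.87700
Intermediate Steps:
K(y, G) = 28 + y (K(y, G) = (26 + y) + 2 = 28 + y)
s(Z, t) = 5 (s(Z, t) = 2 + 3 = 5)
R(k) = -152 (R(k) = -121 - 31 = -152)
(-40731 + R(s(-8, -11)))/(-46498 + K(-147, 118)) = (-40731 - 152)/(-46498 + (28 - 147)) = -40883/(-46498 - 119) = -40883/(-46617) = -40883*(-1/46617) = 40883/46617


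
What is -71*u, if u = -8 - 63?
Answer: 5041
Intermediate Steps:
u = -71
-71*u = -71*(-71) = 5041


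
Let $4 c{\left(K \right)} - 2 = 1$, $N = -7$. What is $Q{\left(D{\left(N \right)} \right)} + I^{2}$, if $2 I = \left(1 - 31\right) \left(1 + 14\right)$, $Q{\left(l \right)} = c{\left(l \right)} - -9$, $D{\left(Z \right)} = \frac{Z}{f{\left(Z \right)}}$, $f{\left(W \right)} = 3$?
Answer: $\frac{202539}{4} \approx 50635.0$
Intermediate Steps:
$c{\left(K \right)} = \frac{3}{4}$ ($c{\left(K \right)} = \frac{1}{2} + \frac{1}{4} \cdot 1 = \frac{1}{2} + \frac{1}{4} = \frac{3}{4}$)
$D{\left(Z \right)} = \frac{Z}{3}$
$Q{\left(l \right)} = \frac{39}{4}$ ($Q{\left(l \right)} = \frac{3}{4} - -9 = \frac{3}{4} + 9 = \frac{39}{4}$)
$I = -225$ ($I = \frac{\left(1 - 31\right) \left(1 + 14\right)}{2} = \frac{\left(-30\right) 15}{2} = \frac{1}{2} \left(-450\right) = -225$)
$Q{\left(D{\left(N \right)} \right)} + I^{2} = \frac{39}{4} + \left(-225\right)^{2} = \frac{39}{4} + 50625 = \frac{202539}{4}$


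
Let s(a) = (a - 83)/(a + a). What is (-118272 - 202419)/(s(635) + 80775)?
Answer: -67879595/17097467 ≈ -3.9702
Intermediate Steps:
s(a) = (-83 + a)/(2*a) (s(a) = (-83 + a)/((2*a)) = (-83 + a)*(1/(2*a)) = (-83 + a)/(2*a))
(-118272 - 202419)/(s(635) + 80775) = (-118272 - 202419)/((1/2)*(-83 + 635)/635 + 80775) = -320691/((1/2)*(1/635)*552 + 80775) = -320691/(276/635 + 80775) = -320691/51292401/635 = -320691*635/51292401 = -67879595/17097467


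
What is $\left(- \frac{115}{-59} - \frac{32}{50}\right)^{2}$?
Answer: $\frac{3728761}{2175625} \approx 1.7139$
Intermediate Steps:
$\left(- \frac{115}{-59} - \frac{32}{50}\right)^{2} = \left(\left(-115\right) \left(- \frac{1}{59}\right) - \frac{16}{25}\right)^{2} = \left(\frac{115}{59} - \frac{16}{25}\right)^{2} = \left(\frac{1931}{1475}\right)^{2} = \frac{3728761}{2175625}$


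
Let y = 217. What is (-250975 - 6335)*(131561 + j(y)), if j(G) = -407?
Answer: -33747235740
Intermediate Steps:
(-250975 - 6335)*(131561 + j(y)) = (-250975 - 6335)*(131561 - 407) = -257310*131154 = -33747235740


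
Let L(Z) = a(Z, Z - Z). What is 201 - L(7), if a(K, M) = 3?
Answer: 198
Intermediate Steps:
L(Z) = 3
201 - L(7) = 201 - 1*3 = 201 - 3 = 198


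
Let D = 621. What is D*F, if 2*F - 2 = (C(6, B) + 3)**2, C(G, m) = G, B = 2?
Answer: 51543/2 ≈ 25772.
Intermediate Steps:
F = 83/2 (F = 1 + (6 + 3)**2/2 = 1 + (1/2)*9**2 = 1 + (1/2)*81 = 1 + 81/2 = 83/2 ≈ 41.500)
D*F = 621*(83/2) = 51543/2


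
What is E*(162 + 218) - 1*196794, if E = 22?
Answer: -188434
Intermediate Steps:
E*(162 + 218) - 1*196794 = 22*(162 + 218) - 1*196794 = 22*380 - 196794 = 8360 - 196794 = -188434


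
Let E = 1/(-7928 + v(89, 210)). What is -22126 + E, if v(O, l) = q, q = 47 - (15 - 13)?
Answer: -174419259/7883 ≈ -22126.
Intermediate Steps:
q = 45 (q = 47 - 1*2 = 47 - 2 = 45)
v(O, l) = 45
E = -1/7883 (E = 1/(-7928 + 45) = 1/(-7883) = -1/7883 ≈ -0.00012686)
-22126 + E = -22126 - 1/7883 = -174419259/7883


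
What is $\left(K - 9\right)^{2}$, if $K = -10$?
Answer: $361$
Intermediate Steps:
$\left(K - 9\right)^{2} = \left(-10 - 9\right)^{2} = \left(-19\right)^{2} = 361$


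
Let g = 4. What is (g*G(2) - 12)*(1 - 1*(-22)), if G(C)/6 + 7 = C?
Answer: -3036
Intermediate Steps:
G(C) = -42 + 6*C
(g*G(2) - 12)*(1 - 1*(-22)) = (4*(-42 + 6*2) - 12)*(1 - 1*(-22)) = (4*(-42 + 12) - 12)*(1 + 22) = (4*(-30) - 12)*23 = (-120 - 12)*23 = -132*23 = -3036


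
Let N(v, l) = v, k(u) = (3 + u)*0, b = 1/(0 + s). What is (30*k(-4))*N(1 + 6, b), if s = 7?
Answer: 0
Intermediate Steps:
b = ⅐ (b = 1/(0 + 7) = 1/7 = ⅐ ≈ 0.14286)
k(u) = 0
(30*k(-4))*N(1 + 6, b) = (30*0)*(1 + 6) = 0*7 = 0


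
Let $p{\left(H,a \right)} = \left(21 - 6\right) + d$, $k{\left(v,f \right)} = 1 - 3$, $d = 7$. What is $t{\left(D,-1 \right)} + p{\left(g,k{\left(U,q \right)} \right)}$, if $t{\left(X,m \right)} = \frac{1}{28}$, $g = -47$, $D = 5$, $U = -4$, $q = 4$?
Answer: $\frac{617}{28} \approx 22.036$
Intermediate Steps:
$k{\left(v,f \right)} = -2$ ($k{\left(v,f \right)} = 1 - 3 = -2$)
$t{\left(X,m \right)} = \frac{1}{28}$
$p{\left(H,a \right)} = 22$ ($p{\left(H,a \right)} = \left(21 - 6\right) + 7 = 15 + 7 = 22$)
$t{\left(D,-1 \right)} + p{\left(g,k{\left(U,q \right)} \right)} = \frac{1}{28} + 22 = \frac{617}{28}$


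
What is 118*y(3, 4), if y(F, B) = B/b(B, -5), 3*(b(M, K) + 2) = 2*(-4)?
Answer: -708/7 ≈ -101.14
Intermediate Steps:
b(M, K) = -14/3 (b(M, K) = -2 + (2*(-4))/3 = -2 + (⅓)*(-8) = -2 - 8/3 = -14/3)
y(F, B) = -3*B/14 (y(F, B) = B/(-14/3) = B*(-3/14) = -3*B/14)
118*y(3, 4) = 118*(-3/14*4) = 118*(-6/7) = -708/7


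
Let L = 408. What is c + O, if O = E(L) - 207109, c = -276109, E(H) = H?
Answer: -482810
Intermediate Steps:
O = -206701 (O = 408 - 207109 = -206701)
c + O = -276109 - 206701 = -482810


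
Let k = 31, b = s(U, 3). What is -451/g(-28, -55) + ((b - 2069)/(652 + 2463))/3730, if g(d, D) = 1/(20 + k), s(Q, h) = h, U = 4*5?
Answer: -133623735508/5809475 ≈ -23001.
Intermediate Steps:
U = 20
b = 3
g(d, D) = 1/51 (g(d, D) = 1/(20 + 31) = 1/51)
-451/g(-28, -55) + ((b - 2069)/(652 + 2463))/3730 = -451/1/51 + ((3 - 2069)/(652 + 2463))/3730 = -451*51 - 2066/3115*(1/3730) = -23001 - 2066*1/3115*(1/3730) = -23001 - 2066/3115*1/3730 = -23001 - 1033/5809475 = -133623735508/5809475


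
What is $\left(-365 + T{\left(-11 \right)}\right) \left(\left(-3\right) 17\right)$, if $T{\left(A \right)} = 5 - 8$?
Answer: $18768$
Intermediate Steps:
$T{\left(A \right)} = -3$ ($T{\left(A \right)} = 5 - 8 = -3$)
$\left(-365 + T{\left(-11 \right)}\right) \left(\left(-3\right) 17\right) = \left(-365 - 3\right) \left(\left(-3\right) 17\right) = \left(-368\right) \left(-51\right) = 18768$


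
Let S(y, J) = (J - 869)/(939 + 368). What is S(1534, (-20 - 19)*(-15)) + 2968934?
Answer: 3880396454/1307 ≈ 2.9689e+6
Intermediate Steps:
S(y, J) = -869/1307 + J/1307 (S(y, J) = (-869 + J)/1307 = (-869 + J)*(1/1307) = -869/1307 + J/1307)
S(1534, (-20 - 19)*(-15)) + 2968934 = (-869/1307 + ((-20 - 19)*(-15))/1307) + 2968934 = (-869/1307 + (-39*(-15))/1307) + 2968934 = (-869/1307 + (1/1307)*585) + 2968934 = (-869/1307 + 585/1307) + 2968934 = -284/1307 + 2968934 = 3880396454/1307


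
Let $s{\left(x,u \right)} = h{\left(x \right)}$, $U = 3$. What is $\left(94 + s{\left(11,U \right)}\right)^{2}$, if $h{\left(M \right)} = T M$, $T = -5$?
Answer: $1521$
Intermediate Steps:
$h{\left(M \right)} = - 5 M$
$s{\left(x,u \right)} = - 5 x$
$\left(94 + s{\left(11,U \right)}\right)^{2} = \left(94 - 55\right)^{2} = 39^{2} = 1521$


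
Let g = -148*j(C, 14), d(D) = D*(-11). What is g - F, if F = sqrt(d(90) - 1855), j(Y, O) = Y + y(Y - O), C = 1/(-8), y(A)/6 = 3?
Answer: -5291/2 - I*sqrt(2845) ≈ -2645.5 - 53.339*I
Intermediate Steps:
d(D) = -11*D
y(A) = 18 (y(A) = 6*3 = 18)
C = -1/8 ≈ -0.12500
j(Y, O) = 18 + Y (j(Y, O) = Y + 18 = 18 + Y)
F = I*sqrt(2845) (F = sqrt(-11*90 - 1855) = sqrt(-990 - 1855) = sqrt(-2845) = I*sqrt(2845) ≈ 53.339*I)
g = -5291/2 (g = -148*(18 - 1/8) = -148*143/8 = -5291/2 ≈ -2645.5)
g - F = -5291/2 - I*sqrt(2845)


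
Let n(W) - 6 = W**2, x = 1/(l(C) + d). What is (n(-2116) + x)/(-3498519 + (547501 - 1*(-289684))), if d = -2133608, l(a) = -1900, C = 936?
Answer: -9561655920695/5683300047672 ≈ -1.6824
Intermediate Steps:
x = -1/2135508 (x = 1/(-1900 - 2133608) = 1/(-2135508) = -1/2135508 ≈ -4.6827e-7)
n(W) = 6 + W**2
(n(-2116) + x)/(-3498519 + (547501 - 1*(-289684))) = ((6 + (-2116)**2) - 1/2135508)/(-3498519 + (547501 - 1*(-289684))) = ((6 + 4477456) - 1/2135508)/(-3498519 + (547501 + 289684)) = (4477462 - 1/2135508)/(-3498519 + 837185) = (9561655920695/2135508)/(-2661334) = (9561655920695/2135508)*(-1/2661334) = -9561655920695/5683300047672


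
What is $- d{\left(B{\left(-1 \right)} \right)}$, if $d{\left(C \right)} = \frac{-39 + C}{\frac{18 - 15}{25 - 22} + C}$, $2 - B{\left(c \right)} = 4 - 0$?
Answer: $-41$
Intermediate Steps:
$B{\left(c \right)} = -2$ ($B{\left(c \right)} = 2 - \left(4 - 0\right) = 2 - \left(4 + 0\right) = 2 - 4 = -2$)
$d{\left(C \right)} = \frac{-39 + C}{1 + C}$ ($d{\left(C \right)} = \frac{-39 + C}{\frac{3}{3} + C} = \frac{-39 + C}{3 \cdot \frac{1}{3} + C} = \frac{-39 + C}{1 + C}$)
$- d{\left(B{\left(-1 \right)} \right)} = - \frac{-39 - 2}{1 - 2} = - \frac{-41}{-1} = - \left(-1\right) \left(-41\right) = \left(-1\right) 41 = -41$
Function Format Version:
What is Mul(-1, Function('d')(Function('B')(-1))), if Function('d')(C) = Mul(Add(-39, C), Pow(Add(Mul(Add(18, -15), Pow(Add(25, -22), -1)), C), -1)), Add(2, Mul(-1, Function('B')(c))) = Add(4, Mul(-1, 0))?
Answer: -41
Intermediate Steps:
Function('B')(c) = -2 (Function('B')(c) = Add(2, Mul(-1, Add(4, Mul(-1, 0)))) = Add(2, Mul(-1, Add(4, 0))) = Add(2, Mul(-1, 4)) = Add(2, -4) = -2)
Function('d')(C) = Mul(Pow(Add(1, C), -1), Add(-39, C)) (Function('d')(C) = Mul(Add(-39, C), Pow(Add(Mul(3, Pow(3, -1)), C), -1)) = Mul(Add(-39, C), Pow(Add(Mul(3, Rational(1, 3)), C), -1)) = Mul(Add(-39, C), Pow(Add(1, C), -1)) = Mul(Pow(Add(1, C), -1), Add(-39, C)))
Mul(-1, Function('d')(Function('B')(-1))) = Mul(-1, Mul(Pow(Add(1, -2), -1), Add(-39, -2))) = Mul(-1, Mul(Pow(-1, -1), -41)) = Mul(-1, Mul(-1, -41)) = Mul(-1, 41) = -41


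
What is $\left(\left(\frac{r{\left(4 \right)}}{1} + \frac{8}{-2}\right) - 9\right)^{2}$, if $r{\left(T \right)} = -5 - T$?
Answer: $484$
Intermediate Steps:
$\left(\left(\frac{r{\left(4 \right)}}{1} + \frac{8}{-2}\right) - 9\right)^{2} = \left(\left(\frac{-5 - 4}{1} + \frac{8}{-2}\right) - 9\right)^{2} = \left(\left(\left(-5 - 4\right) 1 + 8 \left(- \frac{1}{2}\right)\right) - 9\right)^{2} = \left(\left(\left(-9\right) 1 - 4\right) - 9\right)^{2} = \left(\left(-9 - 4\right) - 9\right)^{2} = \left(-13 - 9\right)^{2} = \left(-22\right)^{2} = 484$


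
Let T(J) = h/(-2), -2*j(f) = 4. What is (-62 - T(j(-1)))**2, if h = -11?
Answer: 18225/4 ≈ 4556.3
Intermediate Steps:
j(f) = -2 (j(f) = -1/2*4 = -2)
T(J) = 11/2 (T(J) = -11/(-2) = -11*(-1/2) = 11/2)
(-62 - T(j(-1)))**2 = (-62 - 1*11/2)**2 = (-62 - 11/2)**2 = (-135/2)**2 = 18225/4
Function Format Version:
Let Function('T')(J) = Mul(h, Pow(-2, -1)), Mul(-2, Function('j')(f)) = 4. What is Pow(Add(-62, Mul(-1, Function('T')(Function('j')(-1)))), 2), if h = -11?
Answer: Rational(18225, 4) ≈ 4556.3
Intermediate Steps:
Function('j')(f) = -2 (Function('j')(f) = Mul(Rational(-1, 2), 4) = -2)
Function('T')(J) = Rational(11, 2) (Function('T')(J) = Mul(-11, Pow(-2, -1)) = Mul(-11, Rational(-1, 2)) = Rational(11, 2))
Pow(Add(-62, Mul(-1, Function('T')(Function('j')(-1)))), 2) = Pow(Add(-62, Mul(-1, Rational(11, 2))), 2) = Pow(Add(-62, Rational(-11, 2)), 2) = Pow(Rational(-135, 2), 2) = Rational(18225, 4)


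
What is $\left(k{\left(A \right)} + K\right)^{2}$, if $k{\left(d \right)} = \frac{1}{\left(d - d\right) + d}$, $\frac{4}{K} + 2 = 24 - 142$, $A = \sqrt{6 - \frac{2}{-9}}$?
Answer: $\frac{2039}{12600} - \frac{\sqrt{14}}{140} \approx 0.1351$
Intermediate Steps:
$A = \frac{2 \sqrt{14}}{3}$ ($A = \sqrt{6 - - \frac{2}{9}} = \sqrt{6 + \frac{2}{9}} = \sqrt{\frac{56}{9}} = \frac{2 \sqrt{14}}{3} \approx 2.4944$)
$K = - \frac{1}{30}$ ($K = \frac{4}{-2 + \left(24 - 142\right)} = \frac{4}{-2 - 118} = \frac{4}{-120} = 4 \left(- \frac{1}{120}\right) = - \frac{1}{30} \approx -0.033333$)
$k{\left(d \right)} = \frac{1}{d}$ ($k{\left(d \right)} = \frac{1}{0 + d} = \frac{1}{d}$)
$\left(k{\left(A \right)} + K\right)^{2} = \left(\frac{1}{\frac{2}{3} \sqrt{14}} - \frac{1}{30}\right)^{2} = \left(\frac{3 \sqrt{14}}{28} - \frac{1}{30}\right)^{2} = \left(- \frac{1}{30} + \frac{3 \sqrt{14}}{28}\right)^{2}$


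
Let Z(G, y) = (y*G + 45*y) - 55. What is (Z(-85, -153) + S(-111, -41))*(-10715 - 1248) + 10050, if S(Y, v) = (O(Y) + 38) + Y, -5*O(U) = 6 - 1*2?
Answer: -358313378/5 ≈ -7.1663e+7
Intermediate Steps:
O(U) = -⅘ (O(U) = -(6 - 1*2)/5 = -(6 - 2)/5 = -⅕*4 = -⅘)
S(Y, v) = 186/5 + Y (S(Y, v) = (-⅘ + 38) + Y = 186/5 + Y)
Z(G, y) = -55 + 45*y + G*y (Z(G, y) = (G*y + 45*y) - 55 = (45*y + G*y) - 55 = -55 + 45*y + G*y)
(Z(-85, -153) + S(-111, -41))*(-10715 - 1248) + 10050 = ((-55 + 45*(-153) - 85*(-153)) + (186/5 - 111))*(-10715 - 1248) + 10050 = ((-55 - 6885 + 13005) - 369/5)*(-11963) + 10050 = (6065 - 369/5)*(-11963) + 10050 = (29956/5)*(-11963) + 10050 = -358363628/5 + 10050 = -358313378/5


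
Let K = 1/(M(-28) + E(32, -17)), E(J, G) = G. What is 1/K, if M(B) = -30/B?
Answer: -223/14 ≈ -15.929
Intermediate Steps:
K = -14/223 (K = 1/(-30/(-28) - 17) = 1/(-30*(-1/28) - 17) = 1/(15/14 - 17) = 1/(-223/14) = -14/223 ≈ -0.062780)
1/K = 1/(-14/223) = -223/14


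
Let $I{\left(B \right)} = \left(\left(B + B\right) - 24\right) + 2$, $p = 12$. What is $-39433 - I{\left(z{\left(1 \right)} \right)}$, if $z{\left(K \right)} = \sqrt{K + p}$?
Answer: $-39411 - 2 \sqrt{13} \approx -39418.0$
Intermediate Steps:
$z{\left(K \right)} = \sqrt{12 + K}$ ($z{\left(K \right)} = \sqrt{K + 12} = \sqrt{12 + K}$)
$I{\left(B \right)} = -22 + 2 B$ ($I{\left(B \right)} = \left(2 B - 24\right) + 2 = \left(-24 + 2 B\right) + 2 = -22 + 2 B$)
$-39433 - I{\left(z{\left(1 \right)} \right)} = -39433 - \left(-22 + 2 \sqrt{12 + 1}\right) = -39433 - \left(-22 + 2 \sqrt{13}\right) = -39433 + \left(22 - 2 \sqrt{13}\right) = -39411 - 2 \sqrt{13}$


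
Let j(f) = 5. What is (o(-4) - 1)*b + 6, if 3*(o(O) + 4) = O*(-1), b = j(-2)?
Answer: -37/3 ≈ -12.333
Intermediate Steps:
b = 5
o(O) = -4 - O/3 (o(O) = -4 + (O*(-1))/3 = -4 + (-O)/3 = -4 - O/3)
(o(-4) - 1)*b + 6 = ((-4 - ⅓*(-4)) - 1)*5 + 6 = ((-4 + 4/3) - 1)*5 + 6 = (-8/3 - 1)*5 + 6 = -11/3*5 + 6 = -55/3 + 6 = -37/3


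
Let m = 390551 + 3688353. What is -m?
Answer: -4078904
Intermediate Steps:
m = 4078904
-m = -1*4078904 = -4078904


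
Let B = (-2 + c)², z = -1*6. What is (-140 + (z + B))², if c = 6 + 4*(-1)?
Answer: 21316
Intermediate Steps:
c = 2 (c = 6 - 4 = 2)
z = -6
B = 0 (B = (-2 + 2)² = 0² = 0)
(-140 + (z + B))² = (-140 + (-6 + 0))² = (-140 - 6)² = (-146)² = 21316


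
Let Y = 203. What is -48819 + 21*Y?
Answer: -44556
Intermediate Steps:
-48819 + 21*Y = -48819 + 21*203 = -48819 + 4263 = -44556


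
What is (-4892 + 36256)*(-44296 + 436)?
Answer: -1375625040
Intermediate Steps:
(-4892 + 36256)*(-44296 + 436) = 31364*(-43860) = -1375625040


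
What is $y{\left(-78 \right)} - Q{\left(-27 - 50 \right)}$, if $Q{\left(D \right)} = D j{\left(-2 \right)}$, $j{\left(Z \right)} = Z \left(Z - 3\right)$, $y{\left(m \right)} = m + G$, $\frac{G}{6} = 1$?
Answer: $698$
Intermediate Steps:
$G = 6$ ($G = 6 \cdot 1 = 6$)
$y{\left(m \right)} = 6 + m$ ($y{\left(m \right)} = m + 6 = 6 + m$)
$j{\left(Z \right)} = Z \left(-3 + Z\right)$
$Q{\left(D \right)} = 10 D$ ($Q{\left(D \right)} = D \left(- 2 \left(-3 - 2\right)\right) = D \left(\left(-2\right) \left(-5\right)\right) = D 10 = 10 D$)
$y{\left(-78 \right)} - Q{\left(-27 - 50 \right)} = \left(6 - 78\right) - 10 \left(-27 - 50\right) = -72 - 10 \left(-27 - 50\right) = -72 - 10 \left(-77\right) = -72 - -770 = -72 + 770 = 698$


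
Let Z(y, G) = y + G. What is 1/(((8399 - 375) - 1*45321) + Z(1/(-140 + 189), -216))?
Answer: -49/1838136 ≈ -2.6657e-5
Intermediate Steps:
Z(y, G) = G + y
1/(((8399 - 375) - 1*45321) + Z(1/(-140 + 189), -216)) = 1/(((8399 - 375) - 1*45321) + (-216 + 1/(-140 + 189))) = 1/((8024 - 45321) + (-216 + 1/49)) = 1/(-37297 + (-216 + 1/49)) = 1/(-37297 - 10583/49) = 1/(-1838136/49) = -49/1838136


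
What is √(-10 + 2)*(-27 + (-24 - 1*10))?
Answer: -122*I*√2 ≈ -172.53*I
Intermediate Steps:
√(-10 + 2)*(-27 + (-24 - 1*10)) = √(-8)*(-27 + (-24 - 10)) = (2*I*√2)*(-27 - 34) = (2*I*√2)*(-61) = -122*I*√2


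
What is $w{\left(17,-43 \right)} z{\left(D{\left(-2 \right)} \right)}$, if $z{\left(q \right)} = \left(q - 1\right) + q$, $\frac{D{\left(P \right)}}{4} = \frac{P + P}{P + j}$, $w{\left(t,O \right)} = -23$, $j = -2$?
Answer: $-161$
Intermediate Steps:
$D{\left(P \right)} = \frac{8 P}{-2 + P}$ ($D{\left(P \right)} = 4 \frac{P + P}{P - 2} = 4 \frac{2 P}{-2 + P} = \frac{8 P}{-2 + P}$)
$z{\left(q \right)} = -1 + 2 q$ ($z{\left(q \right)} = \left(-1 + q\right) + q = -1 + 2 q$)
$w{\left(17,-43 \right)} z{\left(D{\left(-2 \right)} \right)} = - 23 \left(-1 + 2 \cdot 8 \left(-2\right) \frac{1}{-2 - 2}\right) = - 23 \left(-1 + 2 \cdot 8 \left(-2\right) \frac{1}{-4}\right) = - 23 \left(-1 + 2 \cdot 8 \left(-2\right) \left(- \frac{1}{4}\right)\right) = - 23 \left(-1 + 2 \cdot 4\right) = - 23 \left(-1 + 8\right) = \left(-23\right) 7 = -161$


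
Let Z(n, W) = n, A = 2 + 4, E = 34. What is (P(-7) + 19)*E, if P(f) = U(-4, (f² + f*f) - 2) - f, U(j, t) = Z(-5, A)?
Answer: 714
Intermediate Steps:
A = 6
U(j, t) = -5
P(f) = -5 - f
(P(-7) + 19)*E = ((-5 - 1*(-7)) + 19)*34 = ((-5 + 7) + 19)*34 = (2 + 19)*34 = 21*34 = 714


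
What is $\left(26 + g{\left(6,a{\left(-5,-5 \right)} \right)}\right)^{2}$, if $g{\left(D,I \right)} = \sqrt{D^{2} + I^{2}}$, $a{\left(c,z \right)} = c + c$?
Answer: $812 + 104 \sqrt{34} \approx 1418.4$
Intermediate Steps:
$a{\left(c,z \right)} = 2 c$
$\left(26 + g{\left(6,a{\left(-5,-5 \right)} \right)}\right)^{2} = \left(26 + \sqrt{6^{2} + \left(2 \left(-5\right)\right)^{2}}\right)^{2} = \left(26 + \sqrt{36 + \left(-10\right)^{2}}\right)^{2} = \left(26 + \sqrt{36 + 100}\right)^{2} = \left(26 + \sqrt{136}\right)^{2} = \left(26 + 2 \sqrt{34}\right)^{2}$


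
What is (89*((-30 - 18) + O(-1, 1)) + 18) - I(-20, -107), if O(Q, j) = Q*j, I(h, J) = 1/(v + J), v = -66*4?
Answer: -1611252/371 ≈ -4343.0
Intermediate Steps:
v = -264
I(h, J) = 1/(-264 + J)
(89*((-30 - 18) + O(-1, 1)) + 18) - I(-20, -107) = (89*((-30 - 18) - 1*1) + 18) - 1/(-264 - 107) = (89*(-48 - 1) + 18) - 1/(-371) = (89*(-49) + 18) - 1*(-1/371) = (-4361 + 18) + 1/371 = -4343 + 1/371 = -1611252/371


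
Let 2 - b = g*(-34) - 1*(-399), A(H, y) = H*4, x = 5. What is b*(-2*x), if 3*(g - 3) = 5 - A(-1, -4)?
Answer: 1930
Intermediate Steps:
A(H, y) = 4*H
g = 6 (g = 3 + (5 - 4*(-1))/3 = 3 + (5 - 1*(-4))/3 = 3 + (5 + 4)/3 = 3 + (⅓)*9 = 3 + 3 = 6)
b = -193 (b = 2 - (6*(-34) - 1*(-399)) = 2 - (-204 + 399) = 2 - 1*195 = 2 - 195 = -193)
b*(-2*x) = -(-386)*5 = -193*(-10) = 1930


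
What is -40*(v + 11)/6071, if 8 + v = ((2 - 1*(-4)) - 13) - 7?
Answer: 440/6071 ≈ 0.072476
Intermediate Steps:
v = -22 (v = -8 + (((2 - 1*(-4)) - 13) - 7) = -8 + (((2 + 4) - 13) - 7) = -8 + ((6 - 13) - 7) = -8 + (-7 - 7) = -8 - 14 = -22)
-40*(v + 11)/6071 = -40*(-22 + 11)/6071 = -40*(-11)*(1/6071) = 440*(1/6071) = 440/6071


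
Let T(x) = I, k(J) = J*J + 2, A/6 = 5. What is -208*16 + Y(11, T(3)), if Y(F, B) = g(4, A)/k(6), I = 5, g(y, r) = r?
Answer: -63217/19 ≈ -3327.2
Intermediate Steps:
A = 30 (A = 6*5 = 30)
k(J) = 2 + J**2 (k(J) = J**2 + 2 = 2 + J**2)
T(x) = 5
Y(F, B) = 15/19 (Y(F, B) = 30/(2 + 6**2) = 30/(2 + 36) = 30/38 = 30*(1/38) = 15/19)
-208*16 + Y(11, T(3)) = -208*16 + 15/19 = -3328 + 15/19 = -63217/19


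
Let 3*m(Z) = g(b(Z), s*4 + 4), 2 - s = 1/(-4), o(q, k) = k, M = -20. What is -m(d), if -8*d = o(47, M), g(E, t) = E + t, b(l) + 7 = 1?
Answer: -7/3 ≈ -2.3333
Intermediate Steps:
s = 9/4 (s = 2 - 1/(-4) = 2 - 1*(-¼) = 2 + ¼ = 9/4 ≈ 2.2500)
b(l) = -6 (b(l) = -7 + 1 = -6)
d = 5/2 (d = -⅛*(-20) = 5/2 ≈ 2.5000)
m(Z) = 7/3 (m(Z) = (-6 + ((9/4)*4 + 4))/3 = (-6 + (9 + 4))/3 = (-6 + 13)/3 = (⅓)*7 = 7/3)
-m(d) = -1*7/3 = -7/3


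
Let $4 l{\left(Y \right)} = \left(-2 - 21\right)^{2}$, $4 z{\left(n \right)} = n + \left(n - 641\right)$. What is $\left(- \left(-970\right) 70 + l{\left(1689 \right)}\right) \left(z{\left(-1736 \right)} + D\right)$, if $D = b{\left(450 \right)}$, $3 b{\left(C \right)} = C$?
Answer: $- \frac{955989177}{16} \approx -5.9749 \cdot 10^{7}$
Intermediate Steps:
$b{\left(C \right)} = \frac{C}{3}$
$z{\left(n \right)} = - \frac{641}{4} + \frac{n}{2}$ ($z{\left(n \right)} = \frac{n + \left(n - 641\right)}{4} = \frac{n + \left(-641 + n\right)}{4} = \frac{-641 + 2 n}{4} = - \frac{641}{4} + \frac{n}{2}$)
$l{\left(Y \right)} = \frac{529}{4}$ ($l{\left(Y \right)} = \frac{\left(-2 - 21\right)^{2}}{4} = \frac{\left(-23\right)^{2}}{4} = \frac{1}{4} \cdot 529 = \frac{529}{4}$)
$D = 150$ ($D = \frac{1}{3} \cdot 450 = 150$)
$\left(- \left(-970\right) 70 + l{\left(1689 \right)}\right) \left(z{\left(-1736 \right)} + D\right) = \left(- \left(-970\right) 70 + \frac{529}{4}\right) \left(\left(- \frac{641}{4} + \frac{1}{2} \left(-1736\right)\right) + 150\right) = \left(\left(-1\right) \left(-67900\right) + \frac{529}{4}\right) \left(\left(- \frac{641}{4} - 868\right) + 150\right) = \left(67900 + \frac{529}{4}\right) \left(- \frac{4113}{4} + 150\right) = \frac{272129}{4} \left(- \frac{3513}{4}\right) = - \frac{955989177}{16}$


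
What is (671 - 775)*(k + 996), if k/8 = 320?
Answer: -369824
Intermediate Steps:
k = 2560 (k = 8*320 = 2560)
(671 - 775)*(k + 996) = (671 - 775)*(2560 + 996) = -104*3556 = -369824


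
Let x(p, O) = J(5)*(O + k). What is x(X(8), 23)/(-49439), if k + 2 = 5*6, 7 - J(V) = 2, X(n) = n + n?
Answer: -255/49439 ≈ -0.0051579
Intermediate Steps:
X(n) = 2*n
J(V) = 5 (J(V) = 7 - 1*2 = 7 - 2 = 5)
k = 28 (k = -2 + 5*6 = -2 + 30 = 28)
x(p, O) = 140 + 5*O (x(p, O) = 5*(O + 28) = 5*(28 + O) = 140 + 5*O)
x(X(8), 23)/(-49439) = (140 + 5*23)/(-49439) = (140 + 115)*(-1/49439) = 255*(-1/49439) = -255/49439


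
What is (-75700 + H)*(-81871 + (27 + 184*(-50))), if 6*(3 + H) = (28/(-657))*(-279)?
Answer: 503125016004/73 ≈ 6.8921e+9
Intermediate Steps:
H = -223/219 (H = -3 + ((28/(-657))*(-279))/6 = -3 + ((28*(-1/657))*(-279))/6 = -3 + (-28/657*(-279))/6 = -3 + (1/6)*(868/73) = -3 + 434/219 = -223/219 ≈ -1.0183)
(-75700 + H)*(-81871 + (27 + 184*(-50))) = (-75700 - 223/219)*(-81871 + (27 + 184*(-50))) = -16578523*(-81871 + (27 - 9200))/219 = -16578523*(-81871 - 9173)/219 = -16578523/219*(-91044) = 503125016004/73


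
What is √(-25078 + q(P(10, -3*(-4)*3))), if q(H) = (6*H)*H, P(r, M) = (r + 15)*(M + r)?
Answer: √7909922 ≈ 2812.5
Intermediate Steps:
P(r, M) = (15 + r)*(M + r)
q(H) = 6*H²
√(-25078 + q(P(10, -3*(-4)*3))) = √(-25078 + 6*(10² + 15*(-3*(-4)*3) + 15*10 + (-3*(-4)*3)*10)²) = √(-25078 + 6*(100 + 15*(12*3) + 150 + (12*3)*10)²) = √(-25078 + 6*(100 + 15*36 + 150 + 36*10)²) = √(-25078 + 6*(100 + 540 + 150 + 360)²) = √(-25078 + 6*1150²) = √(-25078 + 6*1322500) = √(-25078 + 7935000) = √7909922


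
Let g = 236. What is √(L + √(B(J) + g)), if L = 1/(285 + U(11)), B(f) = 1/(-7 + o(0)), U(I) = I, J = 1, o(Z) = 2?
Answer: √(1850 + 328560*√655)/740 ≈ 3.9191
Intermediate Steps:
B(f) = -⅕ (B(f) = 1/(-7 + 2) = 1/(-5) = -⅕)
L = 1/296 (L = 1/(285 + 11) = 1/296 ≈ 0.0033784)
√(L + √(B(J) + g)) = √(1/296 + √(-⅕ + 236)) = √(1/296 + √(1179/5)) = √(1/296 + 3*√655/5)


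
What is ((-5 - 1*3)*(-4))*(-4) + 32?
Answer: -96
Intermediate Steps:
((-5 - 1*3)*(-4))*(-4) + 32 = ((-5 - 3)*(-4))*(-4) + 32 = -8*(-4)*(-4) + 32 = 32*(-4) + 32 = -128 + 32 = -96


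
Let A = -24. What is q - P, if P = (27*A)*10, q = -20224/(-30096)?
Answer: 12190144/1881 ≈ 6480.7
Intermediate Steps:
q = 1264/1881 (q = -20224*(-1/30096) = 1264/1881 ≈ 0.67198)
P = -6480 (P = (27*(-24))*10 = -648*10 = -6480)
q - P = 1264/1881 - 1*(-6480) = 1264/1881 + 6480 = 12190144/1881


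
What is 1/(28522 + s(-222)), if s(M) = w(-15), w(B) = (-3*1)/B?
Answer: 5/142611 ≈ 3.5060e-5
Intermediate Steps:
w(B) = -3/B
s(M) = ⅕ (s(M) = -3/(-15) = -3*(-1/15) = ⅕)
1/(28522 + s(-222)) = 1/(28522 + ⅕) = 1/(142611/5) = 5/142611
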